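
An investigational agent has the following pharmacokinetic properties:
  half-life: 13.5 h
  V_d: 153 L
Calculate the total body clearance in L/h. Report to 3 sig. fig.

7.86 L/h

k = ln2 / t½ = 0.693147 / 13.5 = 0.05134 h⁻¹
CL = k × Vd = 0.05134 × 153 = 7.855 L/h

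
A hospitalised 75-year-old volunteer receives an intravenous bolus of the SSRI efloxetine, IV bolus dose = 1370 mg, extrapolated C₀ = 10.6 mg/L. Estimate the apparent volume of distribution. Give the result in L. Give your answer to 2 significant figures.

Vd = Dose / C₀ = 1370 / 10.6 = 129.2 L

130 L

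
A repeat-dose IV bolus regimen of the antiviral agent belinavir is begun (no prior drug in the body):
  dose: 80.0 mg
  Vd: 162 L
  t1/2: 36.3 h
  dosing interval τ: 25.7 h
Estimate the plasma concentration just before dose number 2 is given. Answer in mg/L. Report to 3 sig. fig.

0.302 mg/L

C₀ per dose = Dose / Vd = 80.0 / 162 = 0.4938 mg/L
k = ln2 / t½ = 0.693147 / 36.3 = 0.01909 h⁻¹
Fraction remaining after one interval: r = e^(−kτ) = e^(−0.01909 × 25.7) = 0.6123
Before dose 2, 1 dose has been given (aged 1τ).
C_trough = C₀ × r = 0.4938 × 0.6123 = 0.3024 mg/L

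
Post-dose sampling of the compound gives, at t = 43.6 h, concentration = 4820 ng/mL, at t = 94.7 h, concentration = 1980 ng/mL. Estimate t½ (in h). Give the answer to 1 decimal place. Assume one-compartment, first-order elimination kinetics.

39.8 h

k = ln(C₁/C₂) / (t₂ − t₁) = ln(4820/1980) / (94.7 − 43.6)
  = 0.8897 / 51.10 = 0.01741 h⁻¹
t½ = ln2 / k = 0.693147 / 0.01741 = 39.81 h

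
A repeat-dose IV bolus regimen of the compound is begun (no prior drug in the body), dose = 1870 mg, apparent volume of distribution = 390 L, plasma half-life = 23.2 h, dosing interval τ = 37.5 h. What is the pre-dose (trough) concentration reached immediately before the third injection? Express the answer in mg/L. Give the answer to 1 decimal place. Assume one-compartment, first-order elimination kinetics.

C₀ per dose = Dose / Vd = 1870 / 390 = 4.795 mg/L
k = ln2 / t½ = 0.693147 / 23.2 = 0.02988 h⁻¹
Fraction remaining after one interval: r = e^(−kτ) = e^(−0.02988 × 37.5) = 0.3261
Before dose 3, 2 doses have been given (aged 1τ, 2τ).
C_trough = C₀ × (r + r²) = 4.795 × (0.3261 + 0.1063) = 2.073 mg/L

2.1 mg/L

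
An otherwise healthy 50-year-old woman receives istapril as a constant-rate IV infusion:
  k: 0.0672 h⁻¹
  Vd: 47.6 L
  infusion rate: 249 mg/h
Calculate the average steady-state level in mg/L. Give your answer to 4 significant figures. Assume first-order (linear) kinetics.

CL = k × Vd = 0.06720 × 47.6 = 3.199 L/h
At steady state Css = R₀ / CL = 249 / 3.199 = 77.84 mg/L

77.84 mg/L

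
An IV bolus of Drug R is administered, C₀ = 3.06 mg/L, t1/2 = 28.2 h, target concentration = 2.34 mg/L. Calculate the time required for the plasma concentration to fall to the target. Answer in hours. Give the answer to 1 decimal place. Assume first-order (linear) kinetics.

k = ln2 / t½ = 0.693147 / 28.2 = 0.02458 h⁻¹
t = ln(C₀ / C) / k = ln(3.060 / 2.34) / 0.02458
  = ln(1.308) / 0.02458 = 0.2685 / 0.02458 = 10.92 h

10.9 h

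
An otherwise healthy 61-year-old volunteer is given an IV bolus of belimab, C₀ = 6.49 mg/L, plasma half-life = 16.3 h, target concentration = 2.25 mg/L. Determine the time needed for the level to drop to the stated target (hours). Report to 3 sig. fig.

24.9 h

k = ln2 / t½ = 0.693147 / 16.3 = 0.04252 h⁻¹
t = ln(C₀ / C) / k = ln(6.490 / 2.25) / 0.04252
  = ln(2.884) / 0.04252 = 1.059 / 0.04252 = 24.91 h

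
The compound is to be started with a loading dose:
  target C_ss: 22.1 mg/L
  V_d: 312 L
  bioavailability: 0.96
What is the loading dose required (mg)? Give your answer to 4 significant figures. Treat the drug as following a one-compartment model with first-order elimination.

7183 mg

LD = Css × Vd / F = 22.1 × 312 / 0.96 = 7183 mg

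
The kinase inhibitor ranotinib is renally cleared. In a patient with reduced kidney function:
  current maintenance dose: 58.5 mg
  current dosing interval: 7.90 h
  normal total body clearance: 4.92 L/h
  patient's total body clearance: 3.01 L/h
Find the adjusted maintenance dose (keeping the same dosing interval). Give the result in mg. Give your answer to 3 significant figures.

To keep the same average steady-state level, dosing rate must scale with clearance.
CL ratio = 3.01 / 4.92 = 0.6118
New dose (same interval) = 58.5 × 0.6118 = 35.79 mg

35.8 mg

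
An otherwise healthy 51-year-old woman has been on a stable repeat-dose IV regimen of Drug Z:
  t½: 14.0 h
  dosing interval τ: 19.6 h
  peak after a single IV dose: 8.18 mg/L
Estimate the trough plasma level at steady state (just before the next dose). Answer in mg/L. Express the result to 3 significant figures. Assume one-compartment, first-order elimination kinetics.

4.99 mg/L

k = ln2 / t½ = 0.693147 / 14.0 = 0.04951 h⁻¹
e^(−kτ) = e^(−0.04951 × 19.6) = 0.3789
Accumulation ratio R = 1 / (1 − e^(−kτ)) = 1 / (1 − 0.3789) = 1.610
Steady-state trough = C₀ × R × e^(−kτ) = 8.18 × 1.610 × 0.3789 = 4.990 mg/L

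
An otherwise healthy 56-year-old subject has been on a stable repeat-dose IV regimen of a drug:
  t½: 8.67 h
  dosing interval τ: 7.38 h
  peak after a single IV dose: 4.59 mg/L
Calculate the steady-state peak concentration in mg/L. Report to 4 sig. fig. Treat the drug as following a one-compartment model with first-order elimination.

10.30 mg/L

k = ln2 / t½ = 0.693147 / 8.67 = 0.07995 h⁻¹
e^(−kτ) = e^(−0.07995 × 7.38) = 0.5543
Accumulation ratio R = 1 / (1 − e^(−kτ)) = 1 / (1 − 0.5543) = 2.244
Steady-state peak = C₀ × R = 4.59 × 2.244 = 10.30 mg/L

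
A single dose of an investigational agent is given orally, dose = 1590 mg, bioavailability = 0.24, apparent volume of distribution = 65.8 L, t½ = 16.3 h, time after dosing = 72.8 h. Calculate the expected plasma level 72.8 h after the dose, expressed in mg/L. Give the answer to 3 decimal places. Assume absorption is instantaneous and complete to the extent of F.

Amount reaching circulation = F × Dose = 0.24 × 1590 = 381.6 mg
C₀ = F·Dose / Vd = 381.6 / 65.8 = 5.799 mg/L
k = ln2 / t½ = 0.693147 / 16.3 = 0.04252 h⁻¹
C = C₀ · e^(−k·t) = 5.799 × e^(−0.04252 × 72.8)
  = 5.799 × 0.04525 = 0.2624 mg/L

0.262 mg/L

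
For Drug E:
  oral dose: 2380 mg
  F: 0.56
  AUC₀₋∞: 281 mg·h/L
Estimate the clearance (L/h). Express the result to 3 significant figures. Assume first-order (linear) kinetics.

CL = F·Dose / AUC = 0.56 × 2380 / 281 = 4.743 L/h

4.74 L/h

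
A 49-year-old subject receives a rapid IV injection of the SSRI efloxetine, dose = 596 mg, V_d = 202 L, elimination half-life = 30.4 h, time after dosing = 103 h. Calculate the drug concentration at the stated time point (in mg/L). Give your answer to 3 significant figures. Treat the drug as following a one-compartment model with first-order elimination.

0.282 mg/L

C₀ = Dose / Vd = 596.0 / 202 = 2.950 mg/L
k = ln2 / t½ = 0.693147 / 30.4 = 0.02280 h⁻¹
C = C₀ · e^(−k·t) = 2.950 × e^(−0.02280 × 103)
  = 2.950 × 0.09552 = 0.2818 mg/L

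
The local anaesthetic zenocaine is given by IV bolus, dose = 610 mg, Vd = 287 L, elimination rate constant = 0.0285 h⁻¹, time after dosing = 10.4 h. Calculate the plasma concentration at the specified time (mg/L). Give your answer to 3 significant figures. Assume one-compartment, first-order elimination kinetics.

C₀ = Dose / Vd = 610.0 / 287 = 2.125 mg/L
C = C₀ · e^(−k·t) = 2.125 × e^(−0.02850 × 10.4)
  = 2.125 × 0.7435 = 1.580 mg/L

1.58 mg/L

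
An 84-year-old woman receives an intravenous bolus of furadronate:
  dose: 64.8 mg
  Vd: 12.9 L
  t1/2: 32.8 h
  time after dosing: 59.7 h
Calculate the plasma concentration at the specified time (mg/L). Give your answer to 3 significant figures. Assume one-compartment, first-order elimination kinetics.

C₀ = Dose / Vd = 64.80 / 12.9 = 5.023 mg/L
k = ln2 / t½ = 0.693147 / 32.8 = 0.02113 h⁻¹
C = C₀ · e^(−k·t) = 5.023 × e^(−0.02113 × 59.7)
  = 5.023 × 0.2832 = 1.423 mg/L

1.42 mg/L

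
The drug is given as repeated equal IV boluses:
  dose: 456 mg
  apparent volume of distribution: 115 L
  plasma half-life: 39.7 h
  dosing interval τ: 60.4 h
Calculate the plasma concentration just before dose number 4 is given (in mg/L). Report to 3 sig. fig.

2.03 mg/L

C₀ per dose = Dose / Vd = 456 / 115 = 3.965 mg/L
k = ln2 / t½ = 0.693147 / 39.7 = 0.01746 h⁻¹
Fraction remaining after one interval: r = e^(−kτ) = e^(−0.01746 × 60.4) = 0.3483
Before dose 4, 3 doses have been given (aged 1τ, 2τ, 3τ).
C_trough = C₀ × (r + r² + … + r^3) = C₀ × r(1−r^3)/(1−r)
        = 3.965 × 0.3483 × (1 − 0.04225) / (1 − 0.3483) = 2.030 mg/L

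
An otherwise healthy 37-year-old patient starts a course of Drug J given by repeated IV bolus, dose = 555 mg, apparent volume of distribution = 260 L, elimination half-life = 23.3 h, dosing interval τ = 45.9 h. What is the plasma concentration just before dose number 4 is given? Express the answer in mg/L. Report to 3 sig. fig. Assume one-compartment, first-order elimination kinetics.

C₀ per dose = Dose / Vd = 555 / 260 = 2.135 mg/L
k = ln2 / t½ = 0.693147 / 23.3 = 0.02975 h⁻¹
Fraction remaining after one interval: r = e^(−kτ) = e^(−0.02975 × 45.9) = 0.2552
Before dose 4, 3 doses have been given (aged 1τ, 2τ, 3τ).
C_trough = C₀ × (r + r² + … + r^3) = C₀ × r(1−r^3)/(1−r)
        = 2.135 × 0.2552 × (1 − 0.01662) / (1 − 0.2552) = 0.7194 mg/L

0.719 mg/L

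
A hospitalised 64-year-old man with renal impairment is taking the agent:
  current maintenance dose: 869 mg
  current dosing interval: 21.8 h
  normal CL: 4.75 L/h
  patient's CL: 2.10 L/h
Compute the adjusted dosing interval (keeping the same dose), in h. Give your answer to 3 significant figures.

49.3 h

To keep the same average steady-state level, dosing rate must scale with clearance.
CL ratio = 2.10 / 4.75 = 0.4421
New interval (same dose) = 21.8 / 0.4421 = 49.31 h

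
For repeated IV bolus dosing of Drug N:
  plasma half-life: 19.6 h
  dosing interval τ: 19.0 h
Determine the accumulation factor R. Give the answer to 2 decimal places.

k = ln2 / t½ = 0.693147 / 19.6 = 0.03536 h⁻¹
e^(−kτ) = e^(−0.03536 × 19.0) = 0.5108
Accumulation ratio R = 1 / (1 − e^(−kτ)) = 1 / (1 − 0.5108) = 2.044

2.04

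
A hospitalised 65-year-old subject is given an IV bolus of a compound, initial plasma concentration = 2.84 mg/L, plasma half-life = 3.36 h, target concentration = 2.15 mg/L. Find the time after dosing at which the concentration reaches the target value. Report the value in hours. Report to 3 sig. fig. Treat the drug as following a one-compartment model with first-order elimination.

k = ln2 / t½ = 0.693147 / 3.36 = 0.2063 h⁻¹
t = ln(C₀ / C) / k = ln(2.840 / 2.15) / 0.2063
  = ln(1.321) / 0.2063 = 0.2784 / 0.2063 = 1.349 h

1.35 h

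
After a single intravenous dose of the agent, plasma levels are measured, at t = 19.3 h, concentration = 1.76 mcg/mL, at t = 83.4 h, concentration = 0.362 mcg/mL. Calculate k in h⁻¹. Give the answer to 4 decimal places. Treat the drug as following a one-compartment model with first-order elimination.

0.0247 h⁻¹

k = ln(C₁/C₂) / (t₂ − t₁) = ln(1.76/0.362) / (83.4 − 19.3)
  = 1.581 / 64.10 = 0.02466 h⁻¹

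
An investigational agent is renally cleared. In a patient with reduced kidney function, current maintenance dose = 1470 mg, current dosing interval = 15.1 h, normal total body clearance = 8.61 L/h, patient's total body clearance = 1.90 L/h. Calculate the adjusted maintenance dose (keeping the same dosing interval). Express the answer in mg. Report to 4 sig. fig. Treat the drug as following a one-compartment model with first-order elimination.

To keep the same average steady-state level, dosing rate must scale with clearance.
CL ratio = 1.90 / 8.61 = 0.2207
New dose (same interval) = 1470 × 0.2207 = 324.4 mg

324.4 mg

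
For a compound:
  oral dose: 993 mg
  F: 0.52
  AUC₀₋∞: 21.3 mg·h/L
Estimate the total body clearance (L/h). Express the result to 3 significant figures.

CL = F·Dose / AUC = 0.52 × 993 / 21.3 = 24.24 L/h

24.2 L/h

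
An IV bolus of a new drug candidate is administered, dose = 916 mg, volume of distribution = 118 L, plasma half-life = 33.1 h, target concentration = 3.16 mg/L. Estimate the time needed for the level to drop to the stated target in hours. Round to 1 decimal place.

42.9 h

C₀ = Dose / Vd = 916.0 / 118 = 7.763 mg/L
k = ln2 / t½ = 0.693147 / 33.1 = 0.02094 h⁻¹
t = ln(C₀ / C) / k = ln(7.763 / 3.16) / 0.02094
  = ln(2.457) / 0.02094 = 0.8989 / 0.02094 = 42.93 h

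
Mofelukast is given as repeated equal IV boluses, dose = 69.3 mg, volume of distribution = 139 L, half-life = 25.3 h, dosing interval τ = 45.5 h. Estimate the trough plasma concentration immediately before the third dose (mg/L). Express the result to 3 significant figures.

C₀ per dose = Dose / Vd = 69.3 / 139 = 0.4986 mg/L
k = ln2 / t½ = 0.693147 / 25.3 = 0.02740 h⁻¹
Fraction remaining after one interval: r = e^(−kτ) = e^(−0.02740 × 45.5) = 0.2875
Before dose 3, 2 doses have been given (aged 1τ, 2τ).
C_trough = C₀ × (r + r²) = 0.4986 × (0.2875 + 0.08266) = 0.1846 mg/L

0.185 mg/L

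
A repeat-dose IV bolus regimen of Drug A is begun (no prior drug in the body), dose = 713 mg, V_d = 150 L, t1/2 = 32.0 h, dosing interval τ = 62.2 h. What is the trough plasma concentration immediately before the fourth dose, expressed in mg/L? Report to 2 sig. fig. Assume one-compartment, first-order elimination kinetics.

C₀ per dose = Dose / Vd = 713 / 150 = 4.753 mg/L
k = ln2 / t½ = 0.693147 / 32.0 = 0.02166 h⁻¹
Fraction remaining after one interval: r = e^(−kτ) = e^(−0.02166 × 62.2) = 0.2600
Before dose 4, 3 doses have been given (aged 1τ, 2τ, 3τ).
C_trough = C₀ × (r + r² + … + r^3) = C₀ × r(1−r^3)/(1−r)
        = 4.753 × 0.2600 × (1 − 0.01758) / (1 − 0.2600) = 1.641 mg/L

1.6 mg/L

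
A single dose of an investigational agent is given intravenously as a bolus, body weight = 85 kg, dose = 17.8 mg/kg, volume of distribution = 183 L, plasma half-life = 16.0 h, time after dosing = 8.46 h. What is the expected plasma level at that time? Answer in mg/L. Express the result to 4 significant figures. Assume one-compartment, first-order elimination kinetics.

Total dose = 17.8 × 85 = 1513 mg
C₀ = Dose / Vd = 1513 / 183 = 8.268 mg/L
k = ln2 / t½ = 0.693147 / 16.0 = 0.04332 h⁻¹
C = C₀ · e^(−k·t) = 8.268 × e^(−0.04332 × 8.46)
  = 8.268 × 0.6932 = 5.731 mg/L

5.731 mg/L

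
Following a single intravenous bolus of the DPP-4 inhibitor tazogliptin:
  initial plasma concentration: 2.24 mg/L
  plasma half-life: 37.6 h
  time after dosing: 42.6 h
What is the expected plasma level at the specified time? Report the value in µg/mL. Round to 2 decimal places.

k = ln2 / t½ = 0.693147 / 37.6 = 0.01843 h⁻¹
C = C₀ · e^(−k·t) = 2.240 × e^(−0.01843 × 42.6)
  = 2.240 × 0.4561 = 1.022 mg/L
(1.022 mg/L = 1.022 µg/mL)

1.02 µg/mL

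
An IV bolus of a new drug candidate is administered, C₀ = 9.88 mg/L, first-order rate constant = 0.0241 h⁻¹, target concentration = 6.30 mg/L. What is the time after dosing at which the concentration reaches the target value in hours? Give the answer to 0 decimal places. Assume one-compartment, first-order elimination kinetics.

19 h

t = ln(C₀ / C) / k = ln(9.880 / 6.30) / 0.02410
  = ln(1.568) / 0.02410 = 0.4498 / 0.02410 = 18.66 h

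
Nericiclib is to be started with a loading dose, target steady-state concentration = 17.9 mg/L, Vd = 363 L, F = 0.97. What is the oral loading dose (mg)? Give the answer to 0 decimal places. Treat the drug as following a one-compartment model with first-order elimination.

6699 mg

LD = Css × Vd / F = 17.9 × 363 / 0.97 = 6699 mg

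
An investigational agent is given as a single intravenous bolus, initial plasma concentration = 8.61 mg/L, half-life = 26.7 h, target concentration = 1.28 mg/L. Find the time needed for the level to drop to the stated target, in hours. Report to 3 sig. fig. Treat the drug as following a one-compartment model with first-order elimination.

73.4 h

k = ln2 / t½ = 0.693147 / 26.7 = 0.02596 h⁻¹
t = ln(C₀ / C) / k = ln(8.610 / 1.28) / 0.02596
  = ln(6.727) / 0.02596 = 1.906 / 0.02596 = 73.42 h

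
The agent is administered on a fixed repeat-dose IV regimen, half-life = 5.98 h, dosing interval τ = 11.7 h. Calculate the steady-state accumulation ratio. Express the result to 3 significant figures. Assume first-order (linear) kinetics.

k = ln2 / t½ = 0.693147 / 5.98 = 0.1159 h⁻¹
e^(−kτ) = e^(−0.1159 × 11.7) = 0.2577
Accumulation ratio R = 1 / (1 − e^(−kτ)) = 1 / (1 − 0.2577) = 1.347

1.35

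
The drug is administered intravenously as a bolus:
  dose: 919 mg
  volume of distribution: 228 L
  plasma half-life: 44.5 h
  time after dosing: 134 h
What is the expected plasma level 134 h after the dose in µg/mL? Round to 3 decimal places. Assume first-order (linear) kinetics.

0.500 µg/mL

C₀ = Dose / Vd = 919.0 / 228 = 4.031 mg/L
k = ln2 / t½ = 0.693147 / 44.5 = 0.01558 h⁻¹
C = C₀ · e^(−k·t) = 4.031 × e^(−0.01558 × 134)
  = 4.031 × 0.1240 = 0.4998 mg/L
(0.4998 mg/L = 0.4998 µg/mL)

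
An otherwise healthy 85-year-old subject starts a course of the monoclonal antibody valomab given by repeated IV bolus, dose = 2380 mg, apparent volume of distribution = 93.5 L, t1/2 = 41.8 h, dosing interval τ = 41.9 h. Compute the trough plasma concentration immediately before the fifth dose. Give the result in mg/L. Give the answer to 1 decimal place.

23.8 mg/L

C₀ per dose = Dose / Vd = 2380 / 93.5 = 25.45 mg/L
k = ln2 / t½ = 0.693147 / 41.8 = 0.01658 h⁻¹
Fraction remaining after one interval: r = e^(−kτ) = e^(−0.01658 × 41.9) = 0.4992
Before dose 5, 4 doses have been given (aged 1τ, 2τ, 3τ, 4τ).
C_trough = C₀ × (r + r² + … + r^4) = C₀ × r(1−r^4)/(1−r)
        = 25.45 × 0.4992 × (1 − 0.06210) / (1 − 0.4992) = 23.79 mg/L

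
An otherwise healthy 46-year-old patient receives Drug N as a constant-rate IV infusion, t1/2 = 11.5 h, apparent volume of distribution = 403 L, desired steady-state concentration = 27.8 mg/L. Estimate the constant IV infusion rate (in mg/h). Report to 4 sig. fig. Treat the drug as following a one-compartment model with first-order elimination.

675.3 mg/h

k = ln2 / t½ = 0.693147 / 11.5 = 0.06027 h⁻¹
CL = k × Vd = 0.06027 × 403 = 24.29 L/h
At steady state, infusion rate R₀ = Css × CL = 27.8 × 24.29 = 675.3 mg/h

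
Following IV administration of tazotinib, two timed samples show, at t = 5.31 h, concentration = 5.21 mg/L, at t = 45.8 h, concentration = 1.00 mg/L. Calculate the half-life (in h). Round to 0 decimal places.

17 h

k = ln(C₁/C₂) / (t₂ − t₁) = ln(5.21/1.00) / (45.8 − 5.31)
  = 1.651 / 40.49 = 0.04078 h⁻¹
t½ = ln2 / k = 0.693147 / 0.04078 = 17.00 h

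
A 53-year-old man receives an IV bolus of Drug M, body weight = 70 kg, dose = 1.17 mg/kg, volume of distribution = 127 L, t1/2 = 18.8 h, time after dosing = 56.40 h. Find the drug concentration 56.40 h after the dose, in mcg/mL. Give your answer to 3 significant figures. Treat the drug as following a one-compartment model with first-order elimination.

0.0806 mcg/mL

Total dose = 1.17 × 70 = 81.90 mg
C₀ = Dose / Vd = 81.90 / 127 = 0.6449 mg/L
k = ln2 / t½ = 0.693147 / 18.8 = 0.03687 h⁻¹
t / t½ = 56.40 / 18.8 = 3 half-lives
C = C₀ × (1/2)^3 = 0.6449 × 0.1250 = 0.08061 mg/L
(0.08061 mg/L = 0.08061 mcg/mL)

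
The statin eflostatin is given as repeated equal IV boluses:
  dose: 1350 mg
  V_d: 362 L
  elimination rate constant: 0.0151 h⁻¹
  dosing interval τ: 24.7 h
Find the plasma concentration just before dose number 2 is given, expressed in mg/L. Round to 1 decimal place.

C₀ per dose = Dose / Vd = 1350 / 362 = 3.729 mg/L
Fraction remaining after one interval: r = e^(−kτ) = e^(−0.01510 × 24.7) = 0.6887
Before dose 2, 1 dose has been given (aged 1τ).
C_trough = C₀ × r = 3.729 × 0.6887 = 2.568 mg/L

2.6 mg/L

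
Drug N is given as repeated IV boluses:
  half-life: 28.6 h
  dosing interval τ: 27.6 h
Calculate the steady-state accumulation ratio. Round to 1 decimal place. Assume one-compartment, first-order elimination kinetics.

2.1

k = ln2 / t½ = 0.693147 / 28.6 = 0.02424 h⁻¹
e^(−kτ) = e^(−0.02424 × 27.6) = 0.5122
Accumulation ratio R = 1 / (1 − e^(−kτ)) = 1 / (1 − 0.5122) = 2.050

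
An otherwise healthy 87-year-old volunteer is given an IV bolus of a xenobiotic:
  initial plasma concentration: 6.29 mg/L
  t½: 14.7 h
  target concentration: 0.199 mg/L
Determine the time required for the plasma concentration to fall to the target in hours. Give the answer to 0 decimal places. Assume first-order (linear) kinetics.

73 h

k = ln2 / t½ = 0.693147 / 14.7 = 0.04715 h⁻¹
t = ln(C₀ / C) / k = ln(6.290 / 0.199) / 0.04715
  = ln(31.61) / 0.04715 = 3.453 / 0.04715 = 73.23 h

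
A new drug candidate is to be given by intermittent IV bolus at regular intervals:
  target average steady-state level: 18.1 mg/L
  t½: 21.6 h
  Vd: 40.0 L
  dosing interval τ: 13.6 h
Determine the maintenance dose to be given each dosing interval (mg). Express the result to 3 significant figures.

k = ln2 / t½ = 0.693147 / 21.6 = 0.03209 h⁻¹
CL = k × Vd = 0.03209 × 40.0 = 1.284 L/h
At steady state, Dose/τ = Css × CL.
Dose = Css × CL × τ = 18.1 × 1.284 × 13.6 = 316.1 mg

316 mg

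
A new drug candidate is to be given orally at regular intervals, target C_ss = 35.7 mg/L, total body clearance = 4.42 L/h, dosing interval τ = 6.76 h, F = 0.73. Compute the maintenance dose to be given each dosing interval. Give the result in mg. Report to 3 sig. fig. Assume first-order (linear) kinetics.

1460 mg

At steady state, F × (Dose/τ) = Css × CL.
Dose = Css × CL × τ / F = 35.7 × 4.420 × 6.76 / 0.73 = 1461 mg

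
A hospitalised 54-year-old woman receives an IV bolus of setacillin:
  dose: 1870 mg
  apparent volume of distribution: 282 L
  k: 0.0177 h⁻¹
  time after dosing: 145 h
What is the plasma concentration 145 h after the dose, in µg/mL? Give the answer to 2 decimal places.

C₀ = Dose / Vd = 1870 / 282 = 6.631 mg/L
C = C₀ · e^(−k·t) = 6.631 × e^(−0.01770 × 145)
  = 6.631 × 0.07680 = 0.5093 mg/L
(0.5093 mg/L = 0.5093 µg/mL)

0.51 µg/mL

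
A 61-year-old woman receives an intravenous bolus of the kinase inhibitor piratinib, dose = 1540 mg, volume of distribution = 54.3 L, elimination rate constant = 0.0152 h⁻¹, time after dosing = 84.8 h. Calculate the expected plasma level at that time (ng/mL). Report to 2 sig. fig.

7800 ng/mL

C₀ = Dose / Vd = 1540 / 54.3 = 28.36 mg/L
C = C₀ · e^(−k·t) = 28.36 × e^(−0.01520 × 84.8)
  = 28.36 × 0.2756 = 7.816 mg/L
Convert: 7.816 mg/L × 1000 = 7816 ng/mL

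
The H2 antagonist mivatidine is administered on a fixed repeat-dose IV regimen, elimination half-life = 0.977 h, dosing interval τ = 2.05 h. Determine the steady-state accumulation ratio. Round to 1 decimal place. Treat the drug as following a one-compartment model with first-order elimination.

1.3

k = ln2 / t½ = 0.693147 / 0.977 = 0.7095 h⁻¹
e^(−kτ) = e^(−0.7095 × 2.05) = 0.2335
Accumulation ratio R = 1 / (1 − e^(−kτ)) = 1 / (1 − 0.2335) = 1.305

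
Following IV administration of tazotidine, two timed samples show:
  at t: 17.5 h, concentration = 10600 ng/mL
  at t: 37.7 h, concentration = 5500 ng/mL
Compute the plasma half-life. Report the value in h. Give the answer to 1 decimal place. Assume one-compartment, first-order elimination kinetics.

21.3 h

k = ln(C₁/C₂) / (t₂ − t₁) = ln(10600/5500) / (37.7 − 17.5)
  = 0.6561 / 20.20 = 0.03248 h⁻¹
t½ = ln2 / k = 0.693147 / 0.03248 = 21.34 h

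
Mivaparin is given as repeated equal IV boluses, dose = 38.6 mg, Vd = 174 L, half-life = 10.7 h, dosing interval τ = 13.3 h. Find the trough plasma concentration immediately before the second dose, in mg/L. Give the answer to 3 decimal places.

C₀ per dose = Dose / Vd = 38.6 / 174 = 0.2218 mg/L
k = ln2 / t½ = 0.693147 / 10.7 = 0.06478 h⁻¹
Fraction remaining after one interval: r = e^(−kτ) = e^(−0.06478 × 13.3) = 0.4225
Before dose 2, 1 dose has been given (aged 1τ).
C_trough = C₀ × r = 0.2218 × 0.4225 = 0.09371 mg/L

0.094 mg/L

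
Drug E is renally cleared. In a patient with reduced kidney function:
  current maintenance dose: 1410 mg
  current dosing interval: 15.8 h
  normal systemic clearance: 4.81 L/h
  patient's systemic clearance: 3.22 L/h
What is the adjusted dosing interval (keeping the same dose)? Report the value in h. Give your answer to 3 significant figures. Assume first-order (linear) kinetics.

To keep the same average steady-state level, dosing rate must scale with clearance.
CL ratio = 3.22 / 4.81 = 0.6694
New interval (same dose) = 15.8 / 0.6694 = 23.60 h

23.6 h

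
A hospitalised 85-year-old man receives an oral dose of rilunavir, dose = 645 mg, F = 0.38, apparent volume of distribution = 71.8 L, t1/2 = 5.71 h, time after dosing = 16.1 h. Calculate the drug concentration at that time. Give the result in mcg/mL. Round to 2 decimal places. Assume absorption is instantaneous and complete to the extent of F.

0.48 mcg/mL

Amount reaching circulation = F × Dose = 0.38 × 645.0 = 245.1 mg
C₀ = F·Dose / Vd = 245.1 / 71.8 = 3.414 mg/L
k = ln2 / t½ = 0.693147 / 5.71 = 0.1214 h⁻¹
C = C₀ · e^(−k·t) = 3.414 × e^(−0.1214 × 16.1)
  = 3.414 × 0.1416 = 0.4834 mg/L
(0.4834 mg/L = 0.4834 mcg/mL)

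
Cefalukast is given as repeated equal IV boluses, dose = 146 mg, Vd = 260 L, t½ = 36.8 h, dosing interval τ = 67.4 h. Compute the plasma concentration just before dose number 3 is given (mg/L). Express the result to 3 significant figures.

0.202 mg/L

C₀ per dose = Dose / Vd = 146 / 260 = 0.5615 mg/L
k = ln2 / t½ = 0.693147 / 36.8 = 0.01884 h⁻¹
Fraction remaining after one interval: r = e^(−kτ) = e^(−0.01884 × 67.4) = 0.2809
Before dose 3, 2 doses have been given (aged 1τ, 2τ).
C_trough = C₀ × (r + r²) = 0.5615 × (0.2809 + 0.07890) = 0.2020 mg/L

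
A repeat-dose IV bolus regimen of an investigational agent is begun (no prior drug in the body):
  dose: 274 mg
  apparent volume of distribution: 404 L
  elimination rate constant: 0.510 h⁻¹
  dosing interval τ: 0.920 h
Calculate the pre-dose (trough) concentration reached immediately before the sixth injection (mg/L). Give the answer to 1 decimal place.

1.0 mg/L

C₀ per dose = Dose / Vd = 274 / 404 = 0.6782 mg/L
Fraction remaining after one interval: r = e^(−kτ) = e^(−0.5100 × 0.920) = 0.6255
Before dose 6, 5 doses have been given (aged 1τ, 2τ, 3τ, 4τ, 5τ).
C_trough = C₀ × (r + r² + … + r^5) = C₀ × r(1−r^5)/(1−r)
        = 0.6782 × 0.6255 × (1 − 0.09575) / (1 − 0.6255) = 1.024 mg/L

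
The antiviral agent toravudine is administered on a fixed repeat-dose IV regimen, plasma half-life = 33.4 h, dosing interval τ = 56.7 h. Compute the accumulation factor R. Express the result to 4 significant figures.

k = ln2 / t½ = 0.693147 / 33.4 = 0.02075 h⁻¹
e^(−kτ) = e^(−0.02075 × 56.7) = 0.3083
Accumulation ratio R = 1 / (1 − e^(−kτ)) = 1 / (1 − 0.3083) = 1.446

1.446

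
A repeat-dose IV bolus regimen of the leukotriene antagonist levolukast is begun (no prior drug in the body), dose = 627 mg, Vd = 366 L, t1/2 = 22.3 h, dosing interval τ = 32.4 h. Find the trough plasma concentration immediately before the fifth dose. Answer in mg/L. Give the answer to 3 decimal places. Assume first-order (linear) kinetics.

C₀ per dose = Dose / Vd = 627 / 366 = 1.713 mg/L
k = ln2 / t½ = 0.693147 / 22.3 = 0.03108 h⁻¹
Fraction remaining after one interval: r = e^(−kτ) = e^(−0.03108 × 32.4) = 0.3653
Before dose 5, 4 doses have been given (aged 1τ, 2τ, 3τ, 4τ).
C_trough = C₀ × (r + r² + … + r^4) = C₀ × r(1−r^4)/(1−r)
        = 1.713 × 0.3653 × (1 − 0.01781) / (1 − 0.3653) = 0.9684 mg/L

0.968 mg/L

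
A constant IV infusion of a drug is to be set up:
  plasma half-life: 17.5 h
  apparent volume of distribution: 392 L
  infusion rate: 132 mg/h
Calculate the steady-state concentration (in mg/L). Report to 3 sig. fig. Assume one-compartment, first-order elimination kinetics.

8.50 mg/L

k = ln2 / t½ = 0.693147 / 17.5 = 0.03961 h⁻¹
CL = k × Vd = 0.03961 × 392 = 15.53 L/h
At steady state Css = R₀ / CL = 132 / 15.53 = 8.500 mg/L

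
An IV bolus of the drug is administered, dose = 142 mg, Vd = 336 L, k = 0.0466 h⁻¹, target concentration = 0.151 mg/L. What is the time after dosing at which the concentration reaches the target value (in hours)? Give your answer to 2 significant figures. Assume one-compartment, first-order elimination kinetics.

C₀ = Dose / Vd = 142.0 / 336 = 0.4226 mg/L
t = ln(C₀ / C) / k = ln(0.4226 / 0.151) / 0.04660
  = ln(2.799) / 0.04660 = 1.029 / 0.04660 = 22.08 h

22 h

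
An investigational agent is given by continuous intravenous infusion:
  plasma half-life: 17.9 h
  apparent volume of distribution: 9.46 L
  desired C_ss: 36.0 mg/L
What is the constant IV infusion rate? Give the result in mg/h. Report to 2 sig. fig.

k = ln2 / t½ = 0.693147 / 17.9 = 0.03872 h⁻¹
CL = k × Vd = 0.03872 × 9.46 = 0.3663 L/h
At steady state, infusion rate R₀ = Css × CL = 36.0 × 0.3663 = 13.19 mg/h

13 mg/h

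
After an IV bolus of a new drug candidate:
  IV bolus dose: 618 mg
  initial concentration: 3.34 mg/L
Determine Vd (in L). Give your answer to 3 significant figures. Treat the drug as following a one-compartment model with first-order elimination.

Vd = Dose / C₀ = 618.0 / 3.34 = 185.0 L

185 L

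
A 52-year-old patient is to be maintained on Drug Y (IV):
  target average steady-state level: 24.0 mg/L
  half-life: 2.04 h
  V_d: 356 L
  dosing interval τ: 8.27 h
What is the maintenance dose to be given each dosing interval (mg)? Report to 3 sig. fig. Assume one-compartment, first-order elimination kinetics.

24000 mg

k = ln2 / t½ = 0.693147 / 2.04 = 0.3398 h⁻¹
CL = k × Vd = 0.3398 × 356 = 121.0 L/h
At steady state, Dose/τ = Css × CL.
Dose = Css × CL × τ = 24.0 × 121.0 × 8.27 = 24020 mg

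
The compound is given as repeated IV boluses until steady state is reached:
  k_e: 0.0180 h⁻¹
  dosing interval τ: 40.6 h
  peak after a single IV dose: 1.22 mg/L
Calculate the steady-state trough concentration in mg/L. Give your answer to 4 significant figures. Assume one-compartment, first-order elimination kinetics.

e^(−kτ) = e^(−0.01800 × 40.6) = 0.4815
Accumulation ratio R = 1 / (1 − e^(−kτ)) = 1 / (1 − 0.4815) = 1.929
Steady-state trough = C₀ × R × e^(−kτ) = 1.22 × 1.929 × 0.4815 = 1.133 mg/L

1.133 mg/L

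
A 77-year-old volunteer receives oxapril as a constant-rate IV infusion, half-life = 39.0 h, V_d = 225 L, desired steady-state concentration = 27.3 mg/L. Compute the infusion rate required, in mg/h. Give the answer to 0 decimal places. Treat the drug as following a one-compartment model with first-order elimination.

k = ln2 / t½ = 0.693147 / 39.0 = 0.01777 h⁻¹
CL = k × Vd = 0.01777 × 225 = 3.998 L/h
At steady state, infusion rate R₀ = Css × CL = 27.3 × 3.998 = 109.1 mg/h

109 mg/h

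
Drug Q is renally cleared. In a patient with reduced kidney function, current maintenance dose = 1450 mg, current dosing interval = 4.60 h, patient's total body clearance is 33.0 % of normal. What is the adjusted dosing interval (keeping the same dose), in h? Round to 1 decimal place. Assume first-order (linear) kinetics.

13.9 h

To keep the same average steady-state level, dosing rate must scale with clearance.
CL ratio = 33.0 / 100 = 0.3300
New interval (same dose) = 4.60 / 0.3300 = 13.94 h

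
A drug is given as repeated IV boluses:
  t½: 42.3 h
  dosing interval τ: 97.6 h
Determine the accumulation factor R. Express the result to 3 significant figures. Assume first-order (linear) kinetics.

1.25

k = ln2 / t½ = 0.693147 / 42.3 = 0.01639 h⁻¹
e^(−kτ) = e^(−0.01639 × 97.6) = 0.2020
Accumulation ratio R = 1 / (1 − e^(−kτ)) = 1 / (1 − 0.2020) = 1.253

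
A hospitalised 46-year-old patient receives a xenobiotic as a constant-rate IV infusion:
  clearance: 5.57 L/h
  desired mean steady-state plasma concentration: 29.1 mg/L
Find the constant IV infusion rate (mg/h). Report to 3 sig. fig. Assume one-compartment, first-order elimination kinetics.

At steady state, infusion rate R₀ = Css × CL = 29.1 × 5.570 = 162.1 mg/h

162 mg/h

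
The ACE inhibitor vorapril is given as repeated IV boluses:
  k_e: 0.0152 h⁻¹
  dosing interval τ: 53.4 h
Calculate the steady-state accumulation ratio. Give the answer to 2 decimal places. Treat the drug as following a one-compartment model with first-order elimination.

1.80

e^(−kτ) = e^(−0.01520 × 53.4) = 0.4441
Accumulation ratio R = 1 / (1 − e^(−kτ)) = 1 / (1 − 0.4441) = 1.799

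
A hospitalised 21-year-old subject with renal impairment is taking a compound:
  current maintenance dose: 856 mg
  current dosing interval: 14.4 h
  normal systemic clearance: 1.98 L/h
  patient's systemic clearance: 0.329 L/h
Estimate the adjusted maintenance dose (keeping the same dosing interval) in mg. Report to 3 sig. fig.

142 mg

To keep the same average steady-state level, dosing rate must scale with clearance.
CL ratio = 0.329 / 1.98 = 0.1662
New dose (same interval) = 856 × 0.1662 = 142.3 mg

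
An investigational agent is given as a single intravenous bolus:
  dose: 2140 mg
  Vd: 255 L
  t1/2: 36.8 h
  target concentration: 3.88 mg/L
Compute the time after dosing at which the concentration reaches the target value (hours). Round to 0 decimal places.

C₀ = Dose / Vd = 2140 / 255 = 8.392 mg/L
k = ln2 / t½ = 0.693147 / 36.8 = 0.01884 h⁻¹
t = ln(C₀ / C) / k = ln(8.392 / 3.88) / 0.01884
  = ln(2.163) / 0.01884 = 0.7715 / 0.01884 = 40.95 h

41 h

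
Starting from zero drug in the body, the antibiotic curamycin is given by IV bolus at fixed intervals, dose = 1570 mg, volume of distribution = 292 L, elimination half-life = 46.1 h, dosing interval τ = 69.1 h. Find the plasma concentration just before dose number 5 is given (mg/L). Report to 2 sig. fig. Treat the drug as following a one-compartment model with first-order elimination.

2.9 mg/L

C₀ per dose = Dose / Vd = 1570 / 292 = 5.377 mg/L
k = ln2 / t½ = 0.693147 / 46.1 = 0.01504 h⁻¹
Fraction remaining after one interval: r = e^(−kτ) = e^(−0.01504 × 69.1) = 0.3537
Before dose 5, 4 doses have been given (aged 1τ, 2τ, 3τ, 4τ).
C_trough = C₀ × (r + r² + … + r^4) = C₀ × r(1−r^4)/(1−r)
        = 5.377 × 0.3537 × (1 − 0.01565) / (1 − 0.3537) = 2.897 mg/L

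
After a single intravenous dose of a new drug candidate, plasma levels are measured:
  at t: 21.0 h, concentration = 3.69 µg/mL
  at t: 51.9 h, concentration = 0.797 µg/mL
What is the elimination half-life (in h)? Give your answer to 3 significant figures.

14.0 h

k = ln(C₁/C₂) / (t₂ − t₁) = ln(3.69/0.797) / (51.9 − 21.0)
  = 1.533 / 30.90 = 0.04961 h⁻¹
t½ = ln2 / k = 0.693147 / 0.04961 = 13.97 h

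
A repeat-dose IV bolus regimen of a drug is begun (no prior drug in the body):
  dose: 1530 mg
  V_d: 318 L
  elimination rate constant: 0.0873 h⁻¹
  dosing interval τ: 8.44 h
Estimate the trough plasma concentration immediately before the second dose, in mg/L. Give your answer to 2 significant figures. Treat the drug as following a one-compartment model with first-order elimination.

C₀ per dose = Dose / Vd = 1530 / 318 = 4.811 mg/L
Fraction remaining after one interval: r = e^(−kτ) = e^(−0.08730 × 8.44) = 0.4786
Before dose 2, 1 dose has been given (aged 1τ).
C_trough = C₀ × r = 4.811 × 0.4786 = 2.303 mg/L

2.3 mg/L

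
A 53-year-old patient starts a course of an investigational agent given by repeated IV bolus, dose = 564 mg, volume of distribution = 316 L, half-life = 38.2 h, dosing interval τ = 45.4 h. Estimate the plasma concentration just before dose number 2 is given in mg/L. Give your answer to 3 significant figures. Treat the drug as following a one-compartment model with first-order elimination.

0.783 mg/L

C₀ per dose = Dose / Vd = 564 / 316 = 1.785 mg/L
k = ln2 / t½ = 0.693147 / 38.2 = 0.01815 h⁻¹
Fraction remaining after one interval: r = e^(−kτ) = e^(−0.01815 × 45.4) = 0.4387
Before dose 2, 1 dose has been given (aged 1τ).
C_trough = C₀ × r = 1.785 × 0.4387 = 0.7831 mg/L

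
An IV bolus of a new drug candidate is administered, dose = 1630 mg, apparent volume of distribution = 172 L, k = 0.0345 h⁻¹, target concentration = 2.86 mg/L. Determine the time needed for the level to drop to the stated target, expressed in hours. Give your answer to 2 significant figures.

35 h

C₀ = Dose / Vd = 1630 / 172 = 9.477 mg/L
t = ln(C₀ / C) / k = ln(9.477 / 2.86) / 0.03450
  = ln(3.314) / 0.03450 = 1.198 / 0.03450 = 34.72 h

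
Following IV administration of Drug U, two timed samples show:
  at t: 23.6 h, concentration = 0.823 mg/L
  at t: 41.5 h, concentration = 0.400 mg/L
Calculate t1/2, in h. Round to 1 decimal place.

17.2 h

k = ln(C₁/C₂) / (t₂ − t₁) = ln(0.823/0.400) / (41.5 − 23.6)
  = 0.7215 / 17.90 = 0.04031 h⁻¹
t½ = ln2 / k = 0.693147 / 0.04031 = 17.20 h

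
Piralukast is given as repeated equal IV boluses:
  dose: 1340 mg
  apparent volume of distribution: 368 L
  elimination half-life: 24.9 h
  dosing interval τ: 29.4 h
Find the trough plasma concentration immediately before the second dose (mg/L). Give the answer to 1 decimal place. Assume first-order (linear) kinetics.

C₀ per dose = Dose / Vd = 1340 / 368 = 3.641 mg/L
k = ln2 / t½ = 0.693147 / 24.9 = 0.02784 h⁻¹
Fraction remaining after one interval: r = e^(−kτ) = e^(−0.02784 × 29.4) = 0.4411
Before dose 2, 1 dose has been given (aged 1τ).
C_trough = C₀ × r = 3.641 × 0.4411 = 1.606 mg/L

1.6 mg/L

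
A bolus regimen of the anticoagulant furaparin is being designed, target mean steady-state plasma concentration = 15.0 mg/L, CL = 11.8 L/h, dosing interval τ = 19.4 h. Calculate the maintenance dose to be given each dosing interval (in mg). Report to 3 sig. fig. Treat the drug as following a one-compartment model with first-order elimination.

3430 mg

At steady state, Dose/τ = Css × CL.
Dose = Css × CL × τ = 15.0 × 11.80 × 19.4 = 3434 mg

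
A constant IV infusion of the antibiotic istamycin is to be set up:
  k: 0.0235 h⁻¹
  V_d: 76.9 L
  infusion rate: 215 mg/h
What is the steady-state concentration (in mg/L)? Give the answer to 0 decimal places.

CL = k × Vd = 0.02350 × 76.9 = 1.807 L/h
At steady state Css = R₀ / CL = 215 / 1.807 = 119.0 mg/L

119 mg/L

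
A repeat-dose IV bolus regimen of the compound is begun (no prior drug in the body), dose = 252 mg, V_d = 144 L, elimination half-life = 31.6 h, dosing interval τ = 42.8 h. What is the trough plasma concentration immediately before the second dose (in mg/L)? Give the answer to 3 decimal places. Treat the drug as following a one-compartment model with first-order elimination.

C₀ per dose = Dose / Vd = 252 / 144 = 1.750 mg/L
k = ln2 / t½ = 0.693147 / 31.6 = 0.02194 h⁻¹
Fraction remaining after one interval: r = e^(−kτ) = e^(−0.02194 × 42.8) = 0.3910
Before dose 2, 1 dose has been given (aged 1τ).
C_trough = C₀ × r = 1.750 × 0.3910 = 0.6843 mg/L

0.684 mg/L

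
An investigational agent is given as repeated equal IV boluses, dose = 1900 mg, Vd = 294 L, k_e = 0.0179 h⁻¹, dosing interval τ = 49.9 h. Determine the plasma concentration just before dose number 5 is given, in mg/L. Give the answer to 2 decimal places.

C₀ per dose = Dose / Vd = 1900 / 294 = 6.463 mg/L
Fraction remaining after one interval: r = e^(−kτ) = e^(−0.01790 × 49.9) = 0.4093
Before dose 5, 4 doses have been given (aged 1τ, 2τ, 3τ, 4τ).
C_trough = C₀ × (r + r² + … + r^4) = C₀ × r(1−r^4)/(1−r)
        = 6.463 × 0.4093 × (1 − 0.02807) / (1 − 0.4093) = 4.353 mg/L

4.35 mg/L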